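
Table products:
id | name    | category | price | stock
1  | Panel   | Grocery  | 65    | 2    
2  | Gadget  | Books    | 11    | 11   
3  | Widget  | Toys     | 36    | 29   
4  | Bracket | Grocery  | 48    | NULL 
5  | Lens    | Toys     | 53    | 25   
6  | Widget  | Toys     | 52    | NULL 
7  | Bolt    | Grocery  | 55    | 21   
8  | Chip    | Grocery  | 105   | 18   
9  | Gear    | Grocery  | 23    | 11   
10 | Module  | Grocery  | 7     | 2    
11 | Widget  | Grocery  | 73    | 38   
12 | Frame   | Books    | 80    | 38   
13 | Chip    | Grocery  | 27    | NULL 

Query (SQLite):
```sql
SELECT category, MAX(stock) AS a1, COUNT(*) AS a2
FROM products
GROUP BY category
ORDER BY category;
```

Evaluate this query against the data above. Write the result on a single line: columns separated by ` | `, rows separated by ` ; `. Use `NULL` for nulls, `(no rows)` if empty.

Group products by category.
Per group compute: MAX(stock), COUNT(*).
  Books: ids {2, 12} → MAX(stock)=38, COUNT(*)=2
  Grocery: ids {1, 4, 7, 8, 9, 10, 11, 13} → MAX(stock)=38, COUNT(*)=8
  Toys: ids {3, 5, 6} → MAX(stock)=29, COUNT(*)=3

Books | 38 | 2 ; Grocery | 38 | 8 ; Toys | 29 | 3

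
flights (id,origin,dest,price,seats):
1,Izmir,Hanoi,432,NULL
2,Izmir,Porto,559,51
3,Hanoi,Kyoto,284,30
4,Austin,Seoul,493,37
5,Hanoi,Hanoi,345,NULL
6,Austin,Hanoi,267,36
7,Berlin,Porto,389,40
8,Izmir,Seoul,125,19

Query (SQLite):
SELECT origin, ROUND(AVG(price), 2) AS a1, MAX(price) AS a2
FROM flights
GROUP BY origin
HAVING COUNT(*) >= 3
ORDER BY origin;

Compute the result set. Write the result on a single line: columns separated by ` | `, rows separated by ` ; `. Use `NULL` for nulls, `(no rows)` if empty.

Izmir | 372 | 559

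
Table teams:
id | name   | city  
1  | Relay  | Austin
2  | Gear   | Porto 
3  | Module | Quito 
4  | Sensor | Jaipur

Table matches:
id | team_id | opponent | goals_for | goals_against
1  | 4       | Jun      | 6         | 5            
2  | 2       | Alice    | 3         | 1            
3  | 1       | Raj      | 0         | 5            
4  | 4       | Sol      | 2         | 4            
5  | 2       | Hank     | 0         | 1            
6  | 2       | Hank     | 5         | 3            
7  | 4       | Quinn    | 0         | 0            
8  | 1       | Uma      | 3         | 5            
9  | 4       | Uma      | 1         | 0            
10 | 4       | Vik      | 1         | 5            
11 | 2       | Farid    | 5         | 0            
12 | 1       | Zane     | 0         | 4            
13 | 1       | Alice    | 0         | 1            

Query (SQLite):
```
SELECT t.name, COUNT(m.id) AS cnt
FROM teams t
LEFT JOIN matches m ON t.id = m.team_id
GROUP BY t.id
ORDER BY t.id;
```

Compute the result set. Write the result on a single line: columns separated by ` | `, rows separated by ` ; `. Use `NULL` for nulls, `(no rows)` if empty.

Relay | 4 ; Gear | 4 ; Module | 0 ; Sensor | 5

LEFT JOIN keeps every teams row; unmatched ones get NULL for matches columns.
Group by teams.id and compute COUNT(m.id). COUNT(col) of an all-NULL group is 0.
  1: ids {3, 8, 12, 13} → COUNT(m.id)=4
  2: ids {2, 5, 6, 11} → COUNT(m.id)=4
  3: ids {—} → COUNT(m.id)=0
  4: ids {1, 4, 7, 9, 10} → COUNT(m.id)=5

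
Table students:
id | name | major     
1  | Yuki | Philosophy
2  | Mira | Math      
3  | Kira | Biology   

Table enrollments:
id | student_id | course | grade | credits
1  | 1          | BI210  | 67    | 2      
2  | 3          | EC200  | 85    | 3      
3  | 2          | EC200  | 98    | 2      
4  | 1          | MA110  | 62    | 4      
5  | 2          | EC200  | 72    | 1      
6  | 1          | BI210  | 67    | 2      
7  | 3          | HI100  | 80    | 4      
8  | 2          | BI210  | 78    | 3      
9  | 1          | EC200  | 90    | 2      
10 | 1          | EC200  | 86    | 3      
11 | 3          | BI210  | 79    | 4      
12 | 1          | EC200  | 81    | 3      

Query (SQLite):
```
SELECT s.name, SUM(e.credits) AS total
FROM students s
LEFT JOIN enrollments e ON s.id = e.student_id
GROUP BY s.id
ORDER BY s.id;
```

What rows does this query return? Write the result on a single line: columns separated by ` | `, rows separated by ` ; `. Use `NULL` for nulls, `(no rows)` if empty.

Yuki | 16 ; Mira | 6 ; Kira | 11

LEFT JOIN keeps every students row; unmatched ones get NULL for enrollments columns.
Group by students.id and compute SUM(e.credits). SUM over an all-NULL group is NULL.
  1: ids {1, 4, 6, 9, 10, 12} → SUM(e.credits)=16
  2: ids {3, 5, 8} → SUM(e.credits)=6
  3: ids {2, 7, 11} → SUM(e.credits)=11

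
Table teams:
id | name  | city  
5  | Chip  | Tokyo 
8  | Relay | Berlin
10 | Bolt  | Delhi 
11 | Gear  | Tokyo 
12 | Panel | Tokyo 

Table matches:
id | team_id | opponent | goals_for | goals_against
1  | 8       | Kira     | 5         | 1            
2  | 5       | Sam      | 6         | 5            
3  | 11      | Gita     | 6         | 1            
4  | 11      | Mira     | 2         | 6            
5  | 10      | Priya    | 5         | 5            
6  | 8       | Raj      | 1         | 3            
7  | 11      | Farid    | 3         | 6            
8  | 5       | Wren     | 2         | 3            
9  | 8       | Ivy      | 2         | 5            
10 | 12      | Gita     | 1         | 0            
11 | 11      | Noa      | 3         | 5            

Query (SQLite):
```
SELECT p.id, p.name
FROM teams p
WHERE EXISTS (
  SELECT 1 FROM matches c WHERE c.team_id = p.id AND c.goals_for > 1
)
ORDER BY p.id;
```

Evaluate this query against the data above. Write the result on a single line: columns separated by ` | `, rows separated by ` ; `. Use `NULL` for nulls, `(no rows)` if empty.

5 | Chip ; 8 | Relay ; 10 | Bolt ; 11 | Gear

For each teams row, check whether any matches with matching team_id has goals_for > 1.
Keep rows where that is true.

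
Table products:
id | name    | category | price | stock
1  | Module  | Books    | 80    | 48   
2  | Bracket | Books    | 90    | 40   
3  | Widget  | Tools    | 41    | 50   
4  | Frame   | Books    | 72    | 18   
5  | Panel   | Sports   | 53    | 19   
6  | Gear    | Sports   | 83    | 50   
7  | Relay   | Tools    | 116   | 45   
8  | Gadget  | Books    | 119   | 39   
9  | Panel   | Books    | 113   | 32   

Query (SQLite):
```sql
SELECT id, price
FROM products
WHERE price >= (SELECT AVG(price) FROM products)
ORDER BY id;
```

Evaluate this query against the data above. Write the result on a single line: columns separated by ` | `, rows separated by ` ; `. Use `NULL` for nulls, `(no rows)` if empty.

2 | 90 ; 7 | 116 ; 8 | 119 ; 9 | 113

Scalar subquery: AVG(price) over all products rows = 85.222222 (≈; comparison uses full precision).
Keep rows where price >= that value.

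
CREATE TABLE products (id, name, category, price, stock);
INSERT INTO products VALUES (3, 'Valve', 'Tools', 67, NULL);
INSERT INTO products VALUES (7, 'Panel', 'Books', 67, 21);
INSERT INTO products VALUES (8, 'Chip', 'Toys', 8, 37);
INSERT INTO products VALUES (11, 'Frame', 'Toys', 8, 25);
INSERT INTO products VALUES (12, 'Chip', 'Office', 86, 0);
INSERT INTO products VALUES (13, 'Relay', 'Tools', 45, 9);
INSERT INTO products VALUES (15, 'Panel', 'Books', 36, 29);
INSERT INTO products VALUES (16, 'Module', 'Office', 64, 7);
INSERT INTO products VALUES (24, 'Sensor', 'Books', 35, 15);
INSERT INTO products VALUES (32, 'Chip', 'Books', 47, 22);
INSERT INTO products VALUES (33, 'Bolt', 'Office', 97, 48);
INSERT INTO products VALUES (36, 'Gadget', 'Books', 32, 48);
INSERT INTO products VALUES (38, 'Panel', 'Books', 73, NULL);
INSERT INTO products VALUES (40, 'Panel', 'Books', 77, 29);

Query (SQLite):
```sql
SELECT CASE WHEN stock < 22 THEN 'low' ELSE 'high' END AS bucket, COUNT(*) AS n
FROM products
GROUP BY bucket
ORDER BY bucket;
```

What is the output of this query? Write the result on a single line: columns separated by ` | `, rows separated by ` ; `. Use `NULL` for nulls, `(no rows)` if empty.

Bucket rows by stock < 22 → 'low' else 'high'; count each bucket.
NULL < 22 is unknown, so NULL stock falls into ELSE → 'high'.

high | 9 ; low | 5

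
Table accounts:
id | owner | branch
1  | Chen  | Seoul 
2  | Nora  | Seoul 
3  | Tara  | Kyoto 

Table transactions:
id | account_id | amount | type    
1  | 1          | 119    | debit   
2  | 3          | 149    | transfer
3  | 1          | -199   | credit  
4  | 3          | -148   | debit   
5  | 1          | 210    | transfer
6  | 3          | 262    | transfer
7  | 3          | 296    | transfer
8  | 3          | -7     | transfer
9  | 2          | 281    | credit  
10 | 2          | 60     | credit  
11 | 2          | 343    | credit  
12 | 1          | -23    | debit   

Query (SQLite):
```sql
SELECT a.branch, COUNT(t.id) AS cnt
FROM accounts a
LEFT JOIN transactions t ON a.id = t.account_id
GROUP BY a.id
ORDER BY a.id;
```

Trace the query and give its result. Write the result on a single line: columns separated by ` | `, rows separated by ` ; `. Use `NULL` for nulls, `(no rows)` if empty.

LEFT JOIN keeps every accounts row; unmatched ones get NULL for transactions columns.
Group by accounts.id and compute COUNT(t.id). COUNT(col) of an all-NULL group is 0.
  1: ids {1, 3, 5, 12} → COUNT(t.id)=4
  2: ids {9, 10, 11} → COUNT(t.id)=3
  3: ids {2, 4, 6, 7, 8} → COUNT(t.id)=5

Seoul | 4 ; Seoul | 3 ; Kyoto | 5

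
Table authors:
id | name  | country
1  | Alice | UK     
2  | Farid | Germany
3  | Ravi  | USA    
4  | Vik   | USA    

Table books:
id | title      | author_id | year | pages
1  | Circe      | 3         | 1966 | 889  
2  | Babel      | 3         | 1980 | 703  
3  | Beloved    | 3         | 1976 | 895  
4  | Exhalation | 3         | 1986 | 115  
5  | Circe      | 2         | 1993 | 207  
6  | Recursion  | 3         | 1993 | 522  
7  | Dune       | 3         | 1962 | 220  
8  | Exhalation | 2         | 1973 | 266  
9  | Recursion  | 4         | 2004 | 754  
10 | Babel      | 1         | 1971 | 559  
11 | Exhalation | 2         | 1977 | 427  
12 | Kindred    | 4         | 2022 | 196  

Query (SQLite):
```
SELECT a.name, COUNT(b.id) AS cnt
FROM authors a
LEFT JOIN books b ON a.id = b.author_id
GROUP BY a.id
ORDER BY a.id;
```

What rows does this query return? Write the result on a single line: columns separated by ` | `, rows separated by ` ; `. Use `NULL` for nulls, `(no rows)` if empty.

Alice | 1 ; Farid | 3 ; Ravi | 6 ; Vik | 2

LEFT JOIN keeps every authors row; unmatched ones get NULL for books columns.
Group by authors.id and compute COUNT(b.id). COUNT(col) of an all-NULL group is 0.
  1: ids {10} → COUNT(b.id)=1
  2: ids {5, 8, 11} → COUNT(b.id)=3
  3: ids {1, 2, 3, 4, 6, 7} → COUNT(b.id)=6
  4: ids {9, 12} → COUNT(b.id)=2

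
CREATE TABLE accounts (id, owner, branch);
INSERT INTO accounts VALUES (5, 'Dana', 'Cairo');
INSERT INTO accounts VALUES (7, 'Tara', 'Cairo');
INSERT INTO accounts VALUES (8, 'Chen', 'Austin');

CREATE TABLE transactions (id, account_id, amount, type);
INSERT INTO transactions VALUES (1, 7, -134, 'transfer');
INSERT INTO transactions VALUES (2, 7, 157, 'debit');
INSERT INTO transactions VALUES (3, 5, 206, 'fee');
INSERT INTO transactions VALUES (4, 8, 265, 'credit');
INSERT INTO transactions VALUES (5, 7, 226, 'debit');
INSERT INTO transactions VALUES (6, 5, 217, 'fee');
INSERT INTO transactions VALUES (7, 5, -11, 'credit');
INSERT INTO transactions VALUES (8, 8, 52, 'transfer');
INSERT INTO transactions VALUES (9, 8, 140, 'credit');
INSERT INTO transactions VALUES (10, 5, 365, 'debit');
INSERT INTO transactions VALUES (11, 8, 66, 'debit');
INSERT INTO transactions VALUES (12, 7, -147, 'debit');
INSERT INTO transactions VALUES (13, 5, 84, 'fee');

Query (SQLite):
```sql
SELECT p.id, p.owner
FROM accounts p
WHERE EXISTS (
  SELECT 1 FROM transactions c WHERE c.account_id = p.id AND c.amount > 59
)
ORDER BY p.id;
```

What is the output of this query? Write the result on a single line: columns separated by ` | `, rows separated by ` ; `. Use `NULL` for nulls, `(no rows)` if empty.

For each accounts row, check whether any transactions with matching account_id has amount > 59.
Keep rows where that is true.

5 | Dana ; 7 | Tara ; 8 | Chen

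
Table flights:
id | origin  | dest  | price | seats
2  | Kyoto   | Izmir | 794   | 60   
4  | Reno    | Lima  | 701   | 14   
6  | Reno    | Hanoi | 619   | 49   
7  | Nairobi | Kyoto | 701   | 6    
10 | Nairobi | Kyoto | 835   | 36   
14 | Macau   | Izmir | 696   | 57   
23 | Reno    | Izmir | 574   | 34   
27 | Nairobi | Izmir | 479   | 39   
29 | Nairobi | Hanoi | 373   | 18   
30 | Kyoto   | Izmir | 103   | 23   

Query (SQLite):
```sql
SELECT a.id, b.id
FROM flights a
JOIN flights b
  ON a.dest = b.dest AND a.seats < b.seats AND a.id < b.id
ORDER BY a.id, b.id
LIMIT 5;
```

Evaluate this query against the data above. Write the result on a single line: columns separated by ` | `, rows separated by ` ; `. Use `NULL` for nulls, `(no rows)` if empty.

Pairs (a,b) with same dest, a.seats < b.seats, a.id < b.id.
dest groups: Hanoi:{6,29} Izmir:{2,14,23,27,30} Kyoto:{7,10} Lima:{4}
Ordered by (a.id, b.id); first 5.

7 | 10 ; 23 | 27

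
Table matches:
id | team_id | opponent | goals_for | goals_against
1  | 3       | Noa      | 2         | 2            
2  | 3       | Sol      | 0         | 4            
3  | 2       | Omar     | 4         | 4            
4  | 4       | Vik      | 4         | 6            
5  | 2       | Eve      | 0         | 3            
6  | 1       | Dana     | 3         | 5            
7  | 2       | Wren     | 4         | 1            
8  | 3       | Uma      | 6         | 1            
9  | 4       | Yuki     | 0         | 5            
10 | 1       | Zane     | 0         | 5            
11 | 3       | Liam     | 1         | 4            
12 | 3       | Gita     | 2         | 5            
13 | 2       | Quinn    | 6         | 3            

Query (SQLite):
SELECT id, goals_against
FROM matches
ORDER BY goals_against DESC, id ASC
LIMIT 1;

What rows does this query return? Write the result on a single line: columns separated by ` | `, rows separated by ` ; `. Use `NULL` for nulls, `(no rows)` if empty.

4 | 6

Sort by goals_against desc, tiebreak id asc: (6, id=4), (5, id=6), (5, id=9), (5, id=10) …. Take first 1.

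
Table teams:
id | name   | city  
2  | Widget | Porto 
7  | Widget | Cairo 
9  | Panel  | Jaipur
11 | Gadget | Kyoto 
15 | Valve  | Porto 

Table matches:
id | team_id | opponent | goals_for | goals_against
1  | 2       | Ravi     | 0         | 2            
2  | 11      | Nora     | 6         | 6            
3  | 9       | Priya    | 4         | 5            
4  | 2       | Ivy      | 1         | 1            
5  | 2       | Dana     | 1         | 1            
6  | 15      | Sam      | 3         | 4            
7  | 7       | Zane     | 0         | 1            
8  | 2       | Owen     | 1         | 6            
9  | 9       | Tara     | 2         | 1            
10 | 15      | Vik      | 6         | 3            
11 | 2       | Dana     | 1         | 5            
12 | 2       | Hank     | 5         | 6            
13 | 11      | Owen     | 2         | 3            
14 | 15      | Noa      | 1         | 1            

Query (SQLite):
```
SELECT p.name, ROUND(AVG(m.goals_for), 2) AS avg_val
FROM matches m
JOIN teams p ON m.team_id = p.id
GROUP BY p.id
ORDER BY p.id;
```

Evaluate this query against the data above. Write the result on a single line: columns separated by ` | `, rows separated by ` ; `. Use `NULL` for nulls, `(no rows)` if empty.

Join each matches row to its teams via team_id.
Group joined rows by teams.id; compute ROUND(AVG(m.goals_for), 2) per group.
  2: ids {1, 4, 5, 8, 11, 12} → ROUND(AVG(m.goals_for), 2)=1.5
  7: ids {7} → ROUND(AVG(m.goals_for), 2)=0
  9: ids {3, 9} → ROUND(AVG(m.goals_for), 2)=3
  11: ids {2, 13} → ROUND(AVG(m.goals_for), 2)=4
  15: ids {6, 10, 14} → ROUND(AVG(m.goals_for), 2)=3.33

Widget | 1.5 ; Widget | 0 ; Panel | 3 ; Gadget | 4 ; Valve | 3.33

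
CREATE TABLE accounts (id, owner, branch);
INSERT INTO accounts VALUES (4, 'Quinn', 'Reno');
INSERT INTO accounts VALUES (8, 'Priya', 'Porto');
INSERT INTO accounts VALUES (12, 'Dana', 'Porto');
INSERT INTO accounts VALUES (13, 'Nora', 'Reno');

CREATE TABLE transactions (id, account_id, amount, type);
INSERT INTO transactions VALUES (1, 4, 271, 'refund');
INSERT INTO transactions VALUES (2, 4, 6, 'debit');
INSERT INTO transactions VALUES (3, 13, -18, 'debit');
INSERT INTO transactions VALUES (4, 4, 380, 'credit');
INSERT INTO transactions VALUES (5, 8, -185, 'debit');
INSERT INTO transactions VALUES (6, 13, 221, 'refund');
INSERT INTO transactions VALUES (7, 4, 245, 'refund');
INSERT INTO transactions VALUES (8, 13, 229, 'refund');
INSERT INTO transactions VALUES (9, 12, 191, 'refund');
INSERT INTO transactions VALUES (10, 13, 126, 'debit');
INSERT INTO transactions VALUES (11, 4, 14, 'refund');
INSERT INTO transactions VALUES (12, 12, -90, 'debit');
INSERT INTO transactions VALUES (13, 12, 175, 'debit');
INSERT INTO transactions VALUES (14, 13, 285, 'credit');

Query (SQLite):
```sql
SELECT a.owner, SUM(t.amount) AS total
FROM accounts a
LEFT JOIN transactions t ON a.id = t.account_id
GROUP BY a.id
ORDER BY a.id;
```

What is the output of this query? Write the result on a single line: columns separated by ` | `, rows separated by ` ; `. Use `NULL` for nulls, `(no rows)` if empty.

Quinn | 916 ; Priya | -185 ; Dana | 276 ; Nora | 843

LEFT JOIN keeps every accounts row; unmatched ones get NULL for transactions columns.
Group by accounts.id and compute SUM(t.amount). SUM over an all-NULL group is NULL.
  4: ids {1, 2, 4, 7, 11} → SUM(t.amount)=916
  8: ids {5} → SUM(t.amount)=-185
  12: ids {9, 12, 13} → SUM(t.amount)=276
  13: ids {3, 6, 8, 10, 14} → SUM(t.amount)=843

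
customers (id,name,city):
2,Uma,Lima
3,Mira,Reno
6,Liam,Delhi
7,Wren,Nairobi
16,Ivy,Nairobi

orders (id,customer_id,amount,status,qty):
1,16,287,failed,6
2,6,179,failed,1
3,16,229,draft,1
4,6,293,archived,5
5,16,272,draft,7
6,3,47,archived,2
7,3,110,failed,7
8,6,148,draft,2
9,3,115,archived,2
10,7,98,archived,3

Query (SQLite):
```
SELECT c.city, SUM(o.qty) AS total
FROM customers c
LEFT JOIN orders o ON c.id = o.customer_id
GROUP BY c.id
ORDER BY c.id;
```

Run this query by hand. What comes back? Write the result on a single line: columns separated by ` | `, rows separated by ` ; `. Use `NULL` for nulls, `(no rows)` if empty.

LEFT JOIN keeps every customers row; unmatched ones get NULL for orders columns.
Group by customers.id and compute SUM(o.qty). SUM over an all-NULL group is NULL.
  2: ids {—} → SUM(o.qty)=NULL
  3: ids {6, 7, 9} → SUM(o.qty)=11
  6: ids {2, 4, 8} → SUM(o.qty)=8
  7: ids {10} → SUM(o.qty)=3
  16: ids {1, 3, 5} → SUM(o.qty)=14

Lima | NULL ; Reno | 11 ; Delhi | 8 ; Nairobi | 3 ; Nairobi | 14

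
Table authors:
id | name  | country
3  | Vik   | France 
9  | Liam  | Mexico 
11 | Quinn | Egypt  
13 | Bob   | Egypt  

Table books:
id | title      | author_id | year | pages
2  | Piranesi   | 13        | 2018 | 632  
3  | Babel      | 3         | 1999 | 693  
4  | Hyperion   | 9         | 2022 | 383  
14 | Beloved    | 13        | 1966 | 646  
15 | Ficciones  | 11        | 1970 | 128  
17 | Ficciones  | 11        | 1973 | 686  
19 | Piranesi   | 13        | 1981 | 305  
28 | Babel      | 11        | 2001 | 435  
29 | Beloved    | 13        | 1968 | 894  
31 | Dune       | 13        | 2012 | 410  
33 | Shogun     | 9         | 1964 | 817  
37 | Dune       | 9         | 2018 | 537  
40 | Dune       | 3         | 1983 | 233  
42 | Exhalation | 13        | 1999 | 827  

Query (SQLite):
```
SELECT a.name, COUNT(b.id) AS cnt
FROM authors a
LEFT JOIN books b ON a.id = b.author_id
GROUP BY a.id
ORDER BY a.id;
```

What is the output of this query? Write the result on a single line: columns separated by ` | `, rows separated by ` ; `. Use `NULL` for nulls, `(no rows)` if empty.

Vik | 2 ; Liam | 3 ; Quinn | 3 ; Bob | 6

LEFT JOIN keeps every authors row; unmatched ones get NULL for books columns.
Group by authors.id and compute COUNT(b.id). COUNT(col) of an all-NULL group is 0.
  3: ids {3, 40} → COUNT(b.id)=2
  9: ids {4, 33, 37} → COUNT(b.id)=3
  11: ids {15, 17, 28} → COUNT(b.id)=3
  13: ids {2, 14, 19, 29, 31, 42} → COUNT(b.id)=6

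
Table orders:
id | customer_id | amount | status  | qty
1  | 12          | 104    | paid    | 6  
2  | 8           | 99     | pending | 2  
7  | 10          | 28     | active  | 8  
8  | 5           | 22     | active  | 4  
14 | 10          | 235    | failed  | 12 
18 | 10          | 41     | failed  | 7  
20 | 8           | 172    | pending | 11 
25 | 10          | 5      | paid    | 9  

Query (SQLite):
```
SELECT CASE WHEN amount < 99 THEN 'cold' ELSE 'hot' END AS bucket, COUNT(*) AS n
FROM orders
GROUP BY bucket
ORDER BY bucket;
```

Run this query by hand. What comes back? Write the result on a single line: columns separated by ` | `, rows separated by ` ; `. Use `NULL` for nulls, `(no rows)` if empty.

cold | 4 ; hot | 4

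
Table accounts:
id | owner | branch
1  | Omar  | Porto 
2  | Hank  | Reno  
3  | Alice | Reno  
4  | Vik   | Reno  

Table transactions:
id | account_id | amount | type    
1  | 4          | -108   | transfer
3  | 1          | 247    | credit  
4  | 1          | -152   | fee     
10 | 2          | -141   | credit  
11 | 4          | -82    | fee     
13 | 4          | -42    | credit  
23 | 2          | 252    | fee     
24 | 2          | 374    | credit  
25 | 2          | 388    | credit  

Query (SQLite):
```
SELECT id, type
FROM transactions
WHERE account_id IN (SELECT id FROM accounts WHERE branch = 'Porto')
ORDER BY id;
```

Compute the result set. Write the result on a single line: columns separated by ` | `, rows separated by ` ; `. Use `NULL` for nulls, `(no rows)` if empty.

3 | credit ; 4 | fee

Inner query: accounts.id where branch = 'Porto'.
Outer: keep transactions rows whose account_id is in that set.
Inner query → {1}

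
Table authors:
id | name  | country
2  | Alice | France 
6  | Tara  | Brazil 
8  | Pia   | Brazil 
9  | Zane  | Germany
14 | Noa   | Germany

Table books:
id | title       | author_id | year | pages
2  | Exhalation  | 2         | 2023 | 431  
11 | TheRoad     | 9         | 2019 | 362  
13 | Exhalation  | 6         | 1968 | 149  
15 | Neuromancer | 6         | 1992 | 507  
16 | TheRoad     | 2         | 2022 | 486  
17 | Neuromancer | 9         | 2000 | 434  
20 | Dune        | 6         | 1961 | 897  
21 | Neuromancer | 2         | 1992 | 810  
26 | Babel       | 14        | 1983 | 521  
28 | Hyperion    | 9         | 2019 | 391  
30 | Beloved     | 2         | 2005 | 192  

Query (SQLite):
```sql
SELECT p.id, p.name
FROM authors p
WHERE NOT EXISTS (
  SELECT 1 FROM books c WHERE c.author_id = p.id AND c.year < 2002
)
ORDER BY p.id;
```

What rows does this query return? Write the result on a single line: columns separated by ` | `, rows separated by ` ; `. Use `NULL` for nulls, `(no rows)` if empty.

8 | Pia

For each authors row, check whether any books with matching author_id has year < 2002.
Keep rows where that is false.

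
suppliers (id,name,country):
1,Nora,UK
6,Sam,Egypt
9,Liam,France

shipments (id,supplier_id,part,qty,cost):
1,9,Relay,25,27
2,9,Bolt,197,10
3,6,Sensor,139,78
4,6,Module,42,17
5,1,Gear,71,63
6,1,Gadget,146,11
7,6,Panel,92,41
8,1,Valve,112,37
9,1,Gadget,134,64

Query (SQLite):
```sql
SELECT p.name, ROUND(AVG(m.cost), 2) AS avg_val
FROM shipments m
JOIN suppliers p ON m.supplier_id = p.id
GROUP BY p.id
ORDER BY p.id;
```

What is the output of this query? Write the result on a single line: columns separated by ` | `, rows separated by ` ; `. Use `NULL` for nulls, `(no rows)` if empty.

Join each shipments row to its suppliers via supplier_id.
Group joined rows by suppliers.id; compute ROUND(AVG(m.cost), 2) per group.
  1: ids {5, 6, 8, 9} → ROUND(AVG(m.cost), 2)=43.75
  6: ids {3, 4, 7} → ROUND(AVG(m.cost), 2)=45.33
  9: ids {1, 2} → ROUND(AVG(m.cost), 2)=18.5

Nora | 43.75 ; Sam | 45.33 ; Liam | 18.5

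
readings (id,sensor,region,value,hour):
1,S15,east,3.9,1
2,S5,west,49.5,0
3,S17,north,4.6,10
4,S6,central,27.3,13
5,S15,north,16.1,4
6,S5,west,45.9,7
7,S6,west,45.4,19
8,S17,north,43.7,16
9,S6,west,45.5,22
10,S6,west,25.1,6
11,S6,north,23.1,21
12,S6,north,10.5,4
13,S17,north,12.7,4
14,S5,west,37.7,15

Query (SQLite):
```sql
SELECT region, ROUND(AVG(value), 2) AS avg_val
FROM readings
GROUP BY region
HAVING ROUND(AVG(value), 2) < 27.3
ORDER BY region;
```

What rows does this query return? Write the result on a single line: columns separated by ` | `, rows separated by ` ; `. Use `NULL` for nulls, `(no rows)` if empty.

Partition readings by region; compute ROUND(AVG(value), 2) within each group.
HAVING: keep groups where ROUND(AVG(value), 2) < 27.3.
  central: ids {4} → ROUND(AVG(value), 2)=27.3
  east: ids {1} → ROUND(AVG(value), 2)=3.9
  north: ids {3, 5, 8, 11, 12, 13} → ROUND(AVG(value), 2)=18.45
  west: ids {2, 6, 7, 9, 10, 14} → ROUND(AVG(value), 2)=41.52

east | 3.9 ; north | 18.45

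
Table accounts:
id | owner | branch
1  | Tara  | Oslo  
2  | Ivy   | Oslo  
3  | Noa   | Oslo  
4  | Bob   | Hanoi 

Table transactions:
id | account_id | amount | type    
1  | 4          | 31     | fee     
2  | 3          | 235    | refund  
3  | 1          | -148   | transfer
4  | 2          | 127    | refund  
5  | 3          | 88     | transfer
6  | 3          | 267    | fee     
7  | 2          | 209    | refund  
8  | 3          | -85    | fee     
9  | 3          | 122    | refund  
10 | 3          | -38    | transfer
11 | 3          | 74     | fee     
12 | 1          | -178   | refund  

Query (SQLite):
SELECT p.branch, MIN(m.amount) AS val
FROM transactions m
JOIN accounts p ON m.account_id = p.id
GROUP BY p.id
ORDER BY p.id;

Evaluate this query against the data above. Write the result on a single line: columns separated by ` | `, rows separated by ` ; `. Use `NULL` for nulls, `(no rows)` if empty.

Oslo | -178 ; Oslo | 127 ; Oslo | -85 ; Hanoi | 31

Join each transactions row to its accounts via account_id.
Group joined rows by accounts.id; compute MIN(m.amount) per group.
  1: ids {3, 12} → MIN(m.amount)=-178
  2: ids {4, 7} → MIN(m.amount)=127
  3: ids {2, 5, 6, 8, 9, 10, 11} → MIN(m.amount)=-85
  4: ids {1} → MIN(m.amount)=31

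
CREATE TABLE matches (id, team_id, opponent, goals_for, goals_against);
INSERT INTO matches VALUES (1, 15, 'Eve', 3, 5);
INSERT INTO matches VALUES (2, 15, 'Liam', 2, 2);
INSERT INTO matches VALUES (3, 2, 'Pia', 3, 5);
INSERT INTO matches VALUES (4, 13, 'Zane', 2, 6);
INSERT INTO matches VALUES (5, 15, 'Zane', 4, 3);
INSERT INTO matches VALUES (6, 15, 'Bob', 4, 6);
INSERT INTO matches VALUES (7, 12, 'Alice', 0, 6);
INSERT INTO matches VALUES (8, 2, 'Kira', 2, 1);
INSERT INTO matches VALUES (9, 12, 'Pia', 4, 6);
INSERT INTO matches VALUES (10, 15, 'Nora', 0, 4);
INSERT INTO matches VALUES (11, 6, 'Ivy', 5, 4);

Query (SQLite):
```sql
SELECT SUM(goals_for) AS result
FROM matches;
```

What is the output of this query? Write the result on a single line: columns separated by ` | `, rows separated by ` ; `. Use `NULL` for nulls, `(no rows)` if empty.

29

All goals_for values: [3, 2, 3, 2, 4, 4, 0, 2, 4, 0, 5].
SUM of non-NULL values = 29.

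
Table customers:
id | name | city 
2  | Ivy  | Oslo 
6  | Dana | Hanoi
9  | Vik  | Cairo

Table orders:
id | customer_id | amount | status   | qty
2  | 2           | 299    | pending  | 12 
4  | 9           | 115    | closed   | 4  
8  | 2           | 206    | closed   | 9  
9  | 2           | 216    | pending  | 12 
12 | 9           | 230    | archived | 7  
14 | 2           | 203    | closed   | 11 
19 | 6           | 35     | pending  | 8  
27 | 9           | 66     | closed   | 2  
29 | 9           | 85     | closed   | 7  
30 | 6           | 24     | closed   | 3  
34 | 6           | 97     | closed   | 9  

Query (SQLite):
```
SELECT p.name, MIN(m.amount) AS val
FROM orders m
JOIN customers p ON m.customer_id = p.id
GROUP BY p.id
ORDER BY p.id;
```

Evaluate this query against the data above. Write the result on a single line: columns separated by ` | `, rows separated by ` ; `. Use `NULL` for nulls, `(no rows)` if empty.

Ivy | 203 ; Dana | 24 ; Vik | 66

Join each orders row to its customers via customer_id.
Group joined rows by customers.id; compute MIN(m.amount) per group.
  2: ids {2, 8, 9, 14} → MIN(m.amount)=203
  6: ids {19, 30, 34} → MIN(m.amount)=24
  9: ids {4, 12, 27, 29} → MIN(m.amount)=66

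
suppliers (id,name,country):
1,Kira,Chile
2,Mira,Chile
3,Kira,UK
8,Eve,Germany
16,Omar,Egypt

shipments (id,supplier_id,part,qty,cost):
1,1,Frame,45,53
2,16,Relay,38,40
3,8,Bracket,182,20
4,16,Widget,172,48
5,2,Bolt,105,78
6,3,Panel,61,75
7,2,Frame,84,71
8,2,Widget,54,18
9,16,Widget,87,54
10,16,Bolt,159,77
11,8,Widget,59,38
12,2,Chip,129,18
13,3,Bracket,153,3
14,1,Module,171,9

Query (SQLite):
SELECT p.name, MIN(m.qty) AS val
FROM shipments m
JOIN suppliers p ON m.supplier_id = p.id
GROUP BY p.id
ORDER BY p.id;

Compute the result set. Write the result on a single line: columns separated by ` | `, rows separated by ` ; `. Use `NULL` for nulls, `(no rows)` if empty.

Kira | 45 ; Mira | 54 ; Kira | 61 ; Eve | 59 ; Omar | 38

Join each shipments row to its suppliers via supplier_id.
Group joined rows by suppliers.id; compute MIN(m.qty) per group.
  1: ids {1, 14} → MIN(m.qty)=45
  2: ids {5, 7, 8, 12} → MIN(m.qty)=54
  3: ids {6, 13} → MIN(m.qty)=61
  8: ids {3, 11} → MIN(m.qty)=59
  16: ids {2, 4, 9, 10} → MIN(m.qty)=38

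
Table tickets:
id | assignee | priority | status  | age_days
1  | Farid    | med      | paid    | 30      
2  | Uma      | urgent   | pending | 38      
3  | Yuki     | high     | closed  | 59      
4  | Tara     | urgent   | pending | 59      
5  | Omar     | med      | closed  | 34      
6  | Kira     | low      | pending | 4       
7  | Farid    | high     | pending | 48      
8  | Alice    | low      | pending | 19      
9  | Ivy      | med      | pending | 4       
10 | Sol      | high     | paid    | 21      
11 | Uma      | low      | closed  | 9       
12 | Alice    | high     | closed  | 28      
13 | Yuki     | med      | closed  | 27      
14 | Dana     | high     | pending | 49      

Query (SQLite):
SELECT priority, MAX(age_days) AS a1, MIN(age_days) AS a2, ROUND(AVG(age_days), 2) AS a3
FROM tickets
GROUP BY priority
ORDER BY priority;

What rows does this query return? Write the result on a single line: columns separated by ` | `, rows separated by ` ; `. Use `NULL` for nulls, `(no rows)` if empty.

high | 59 | 21 | 41 ; low | 19 | 4 | 10.67 ; med | 34 | 4 | 23.75 ; urgent | 59 | 38 | 48.5

Group tickets by priority.
Per group compute: MAX(age_days), MIN(age_days), ROUND(AVG(age_days), 2).
  high: ids {3, 7, 10, 12, 14} → MAX(age_days)=59, MIN(age_days)=21, ROUND(AVG(age_days), 2)=41
  low: ids {6, 8, 11} → MAX(age_days)=19, MIN(age_days)=4, ROUND(AVG(age_days), 2)=10.67
  med: ids {1, 5, 9, 13} → MAX(age_days)=34, MIN(age_days)=4, ROUND(AVG(age_days), 2)=23.75
  urgent: ids {2, 4} → MAX(age_days)=59, MIN(age_days)=38, ROUND(AVG(age_days), 2)=48.5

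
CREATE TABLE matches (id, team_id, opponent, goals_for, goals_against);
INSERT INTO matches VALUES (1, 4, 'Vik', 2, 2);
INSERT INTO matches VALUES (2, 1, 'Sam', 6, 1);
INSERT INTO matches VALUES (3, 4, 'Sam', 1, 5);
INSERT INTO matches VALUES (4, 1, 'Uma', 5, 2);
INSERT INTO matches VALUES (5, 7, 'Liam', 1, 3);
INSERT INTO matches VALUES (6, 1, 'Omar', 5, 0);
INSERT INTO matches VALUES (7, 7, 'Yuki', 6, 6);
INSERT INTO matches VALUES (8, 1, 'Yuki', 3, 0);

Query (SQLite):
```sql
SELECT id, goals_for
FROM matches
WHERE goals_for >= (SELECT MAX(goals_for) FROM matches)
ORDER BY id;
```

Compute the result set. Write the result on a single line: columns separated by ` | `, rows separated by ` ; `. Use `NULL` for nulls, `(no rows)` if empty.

Scalar subquery: MAX(goals_for) over all matches rows = 6.
Keep rows where goals_for >= that value.

2 | 6 ; 7 | 6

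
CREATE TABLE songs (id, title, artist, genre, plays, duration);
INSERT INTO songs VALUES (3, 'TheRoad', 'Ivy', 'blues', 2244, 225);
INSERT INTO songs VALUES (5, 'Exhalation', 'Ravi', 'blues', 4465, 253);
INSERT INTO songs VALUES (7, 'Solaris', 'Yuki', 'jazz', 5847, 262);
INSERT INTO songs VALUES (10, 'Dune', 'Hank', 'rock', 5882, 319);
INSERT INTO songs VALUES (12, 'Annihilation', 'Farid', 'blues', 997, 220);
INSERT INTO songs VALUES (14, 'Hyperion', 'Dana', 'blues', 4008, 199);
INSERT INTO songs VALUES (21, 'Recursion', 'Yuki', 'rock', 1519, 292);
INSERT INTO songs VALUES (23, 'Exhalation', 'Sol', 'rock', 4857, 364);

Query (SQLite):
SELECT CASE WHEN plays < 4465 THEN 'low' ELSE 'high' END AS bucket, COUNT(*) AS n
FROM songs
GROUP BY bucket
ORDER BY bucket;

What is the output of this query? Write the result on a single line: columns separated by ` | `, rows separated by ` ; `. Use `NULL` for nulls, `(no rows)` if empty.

high | 4 ; low | 4

Bucket rows by plays < 4465 → 'low' else 'high'; count each bucket.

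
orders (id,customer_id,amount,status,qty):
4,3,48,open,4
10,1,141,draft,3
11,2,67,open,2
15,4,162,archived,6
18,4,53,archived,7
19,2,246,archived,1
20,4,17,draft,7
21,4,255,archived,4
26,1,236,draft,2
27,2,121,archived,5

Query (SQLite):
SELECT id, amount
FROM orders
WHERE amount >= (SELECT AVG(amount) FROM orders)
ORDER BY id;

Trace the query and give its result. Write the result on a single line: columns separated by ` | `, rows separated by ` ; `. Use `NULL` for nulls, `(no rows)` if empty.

10 | 141 ; 15 | 162 ; 19 | 246 ; 21 | 255 ; 26 | 236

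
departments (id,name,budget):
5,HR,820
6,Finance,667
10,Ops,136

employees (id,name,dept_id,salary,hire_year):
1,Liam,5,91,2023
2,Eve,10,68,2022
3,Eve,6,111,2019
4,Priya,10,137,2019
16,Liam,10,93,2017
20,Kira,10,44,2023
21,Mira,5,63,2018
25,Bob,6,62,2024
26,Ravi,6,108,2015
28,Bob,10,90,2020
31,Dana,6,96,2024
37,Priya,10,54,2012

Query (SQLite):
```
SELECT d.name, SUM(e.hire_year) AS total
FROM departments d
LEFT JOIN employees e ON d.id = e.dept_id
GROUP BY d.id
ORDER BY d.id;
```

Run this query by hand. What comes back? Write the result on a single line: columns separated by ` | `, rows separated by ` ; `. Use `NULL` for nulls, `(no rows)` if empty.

HR | 4041 ; Finance | 8082 ; Ops | 12113

LEFT JOIN keeps every departments row; unmatched ones get NULL for employees columns.
Group by departments.id and compute SUM(e.hire_year). SUM over an all-NULL group is NULL.
  5: ids {1, 21} → SUM(e.hire_year)=4041
  6: ids {3, 25, 26, 31} → SUM(e.hire_year)=8082
  10: ids {2, 4, 16, 20, 28, 37} → SUM(e.hire_year)=12113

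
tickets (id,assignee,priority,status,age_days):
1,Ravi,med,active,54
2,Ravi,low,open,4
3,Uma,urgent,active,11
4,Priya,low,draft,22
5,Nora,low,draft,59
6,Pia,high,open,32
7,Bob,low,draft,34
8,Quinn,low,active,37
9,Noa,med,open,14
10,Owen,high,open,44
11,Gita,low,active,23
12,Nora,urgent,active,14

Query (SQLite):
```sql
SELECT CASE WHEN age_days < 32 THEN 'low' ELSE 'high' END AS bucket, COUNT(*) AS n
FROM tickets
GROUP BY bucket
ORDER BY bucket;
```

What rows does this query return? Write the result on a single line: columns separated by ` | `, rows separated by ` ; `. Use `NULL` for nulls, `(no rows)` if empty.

Bucket rows by age_days < 32 → 'low' else 'high'; count each bucket.

high | 6 ; low | 6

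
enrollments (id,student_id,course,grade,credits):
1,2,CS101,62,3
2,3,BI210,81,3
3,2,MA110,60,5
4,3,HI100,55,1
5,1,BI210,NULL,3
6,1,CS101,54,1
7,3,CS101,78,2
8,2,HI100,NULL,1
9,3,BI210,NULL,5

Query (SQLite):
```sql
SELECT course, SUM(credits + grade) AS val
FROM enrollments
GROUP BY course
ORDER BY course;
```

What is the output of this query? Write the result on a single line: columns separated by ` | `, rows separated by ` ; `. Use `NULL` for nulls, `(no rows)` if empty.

BI210 | 84 ; CS101 | 200 ; HI100 | 56 ; MA110 | 65

For each row compute credits + grade.
Group by course; take SUM of the expression per group.
  BI210: ids {2, 5, 9} → SUM(credits + grade)=84
  CS101: ids {1, 6, 7} → SUM(credits + grade)=200
  HI100: ids {4, 8} → SUM(credits + grade)=56
  MA110: ids {3} → SUM(credits + grade)=65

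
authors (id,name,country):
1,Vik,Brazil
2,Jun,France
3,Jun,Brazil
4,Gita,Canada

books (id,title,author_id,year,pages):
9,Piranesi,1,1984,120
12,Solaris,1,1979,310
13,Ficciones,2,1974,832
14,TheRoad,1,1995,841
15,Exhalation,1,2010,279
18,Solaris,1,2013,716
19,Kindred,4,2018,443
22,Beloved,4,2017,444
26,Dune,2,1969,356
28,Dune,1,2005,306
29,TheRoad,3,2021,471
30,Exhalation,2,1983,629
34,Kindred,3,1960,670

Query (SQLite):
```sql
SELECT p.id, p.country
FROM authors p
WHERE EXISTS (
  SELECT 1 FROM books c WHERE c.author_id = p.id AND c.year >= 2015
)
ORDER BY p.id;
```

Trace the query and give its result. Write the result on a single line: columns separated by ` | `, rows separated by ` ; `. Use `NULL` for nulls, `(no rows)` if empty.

3 | Brazil ; 4 | Canada

For each authors row, check whether any books with matching author_id has year >= 2015.
Keep rows where that is true.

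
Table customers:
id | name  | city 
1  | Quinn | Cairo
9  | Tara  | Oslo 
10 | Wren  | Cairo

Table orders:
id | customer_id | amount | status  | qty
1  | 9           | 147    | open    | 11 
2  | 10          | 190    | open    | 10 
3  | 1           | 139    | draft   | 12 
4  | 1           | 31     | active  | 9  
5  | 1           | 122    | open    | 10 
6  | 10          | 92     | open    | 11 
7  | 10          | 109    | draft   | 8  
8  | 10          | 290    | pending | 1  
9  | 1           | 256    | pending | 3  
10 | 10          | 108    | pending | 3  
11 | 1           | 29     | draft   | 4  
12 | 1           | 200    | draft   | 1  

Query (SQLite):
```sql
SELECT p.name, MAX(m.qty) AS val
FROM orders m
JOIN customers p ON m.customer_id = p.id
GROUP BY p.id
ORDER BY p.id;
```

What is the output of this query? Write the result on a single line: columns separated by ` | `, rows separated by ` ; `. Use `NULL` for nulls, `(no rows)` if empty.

Join each orders row to its customers via customer_id.
Group joined rows by customers.id; compute MAX(m.qty) per group.
  1: ids {3, 4, 5, 9, 11, 12} → MAX(m.qty)=12
  9: ids {1} → MAX(m.qty)=11
  10: ids {2, 6, 7, 8, 10} → MAX(m.qty)=11

Quinn | 12 ; Tara | 11 ; Wren | 11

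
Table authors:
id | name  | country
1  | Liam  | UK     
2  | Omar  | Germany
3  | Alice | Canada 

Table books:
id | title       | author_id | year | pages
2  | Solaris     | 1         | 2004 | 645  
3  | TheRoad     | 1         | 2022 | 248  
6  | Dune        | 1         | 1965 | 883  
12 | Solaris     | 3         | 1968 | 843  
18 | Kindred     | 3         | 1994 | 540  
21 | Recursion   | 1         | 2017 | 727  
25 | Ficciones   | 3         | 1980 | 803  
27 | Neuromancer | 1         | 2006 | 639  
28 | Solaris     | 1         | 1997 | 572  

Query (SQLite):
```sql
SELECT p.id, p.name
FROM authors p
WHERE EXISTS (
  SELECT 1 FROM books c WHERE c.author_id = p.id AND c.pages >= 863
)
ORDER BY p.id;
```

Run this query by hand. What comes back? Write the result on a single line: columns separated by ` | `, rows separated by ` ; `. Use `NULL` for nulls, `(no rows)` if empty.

1 | Liam

For each authors row, check whether any books with matching author_id has pages >= 863.
Keep rows where that is true.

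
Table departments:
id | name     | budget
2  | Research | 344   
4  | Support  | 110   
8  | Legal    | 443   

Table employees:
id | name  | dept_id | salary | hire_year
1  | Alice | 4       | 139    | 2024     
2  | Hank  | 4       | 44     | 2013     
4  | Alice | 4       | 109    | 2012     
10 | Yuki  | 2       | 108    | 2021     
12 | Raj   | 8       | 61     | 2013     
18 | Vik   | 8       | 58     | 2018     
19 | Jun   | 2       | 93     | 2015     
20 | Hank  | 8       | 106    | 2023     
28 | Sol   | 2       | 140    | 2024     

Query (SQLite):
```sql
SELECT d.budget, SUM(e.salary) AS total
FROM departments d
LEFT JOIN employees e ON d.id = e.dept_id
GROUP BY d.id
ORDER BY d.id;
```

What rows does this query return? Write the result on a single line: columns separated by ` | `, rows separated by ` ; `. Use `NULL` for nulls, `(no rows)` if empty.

LEFT JOIN keeps every departments row; unmatched ones get NULL for employees columns.
Group by departments.id and compute SUM(e.salary). SUM over an all-NULL group is NULL.
  2: ids {10, 19, 28} → SUM(e.salary)=341
  4: ids {1, 2, 4} → SUM(e.salary)=292
  8: ids {12, 18, 20} → SUM(e.salary)=225

344 | 341 ; 110 | 292 ; 443 | 225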